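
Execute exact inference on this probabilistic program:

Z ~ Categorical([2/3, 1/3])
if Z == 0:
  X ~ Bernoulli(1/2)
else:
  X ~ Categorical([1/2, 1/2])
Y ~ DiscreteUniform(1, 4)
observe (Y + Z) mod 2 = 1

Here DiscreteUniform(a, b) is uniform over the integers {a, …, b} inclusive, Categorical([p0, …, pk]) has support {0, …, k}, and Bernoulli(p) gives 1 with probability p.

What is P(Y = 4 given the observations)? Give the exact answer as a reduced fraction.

Enumerate traces; 8 have nonzero weight after conditioning:
  (Z=0, X=0, Y=1) weight 1/12
  (Z=0, X=0, Y=3) weight 1/12
  (Z=0, X=1, Y=1) weight 1/12
  (Z=0, X=1, Y=3) weight 1/12
  (Z=1, X=0, Y=2) weight 1/24
  (Z=1, X=0, Y=4) weight 1/24
  (Z=1, X=1, Y=2) weight 1/24
  (Z=1, X=1, Y=4) weight 1/24
Group by Y:
  weight(Y=1) = 1/6
  weight(Y=2) = 1/12
  weight(Y=3) = 1/6
  weight(Y=4) = 1/12
Total weight = 1/6 + 1/12 + 1/6 + 1/12 = 1/2
P(Y=1 | obs) = 1/6 / 1/2 = 1/3
P(Y=2 | obs) = 1/12 / 1/2 = 1/6
P(Y=3 | obs) = 1/6 / 1/2 = 1/3
P(Y=4 | obs) = 1/12 / 1/2 = 1/6

P(Y = 4 | obs) = 1/6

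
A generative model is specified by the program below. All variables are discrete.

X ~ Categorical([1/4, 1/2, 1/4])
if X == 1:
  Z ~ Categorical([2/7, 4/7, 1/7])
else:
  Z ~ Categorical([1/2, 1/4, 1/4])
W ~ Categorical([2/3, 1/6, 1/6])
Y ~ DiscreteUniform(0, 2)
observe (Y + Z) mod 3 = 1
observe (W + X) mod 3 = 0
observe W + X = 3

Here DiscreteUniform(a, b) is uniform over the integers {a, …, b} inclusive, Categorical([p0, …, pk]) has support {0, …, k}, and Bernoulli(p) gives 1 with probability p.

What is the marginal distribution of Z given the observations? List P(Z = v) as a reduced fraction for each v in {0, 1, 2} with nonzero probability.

P(Z=0) = 5/14, P(Z=1) = 13/28, P(Z=2) = 5/28

Enumerate traces; 6 have nonzero weight after conditioning:
  (X=1, Z=0, W=2, Y=1) weight 1/126
  (X=1, Z=1, W=2, Y=0) weight 1/63
  (X=1, Z=2, W=2, Y=2) weight 1/252
  (X=2, Z=0, W=1, Y=1) weight 1/144
  (X=2, Z=1, W=1, Y=0) weight 1/288
  (X=2, Z=2, W=1, Y=2) weight 1/288
Group by Z:
  weight(Z=0) = 5/336
  weight(Z=1) = 13/672
  weight(Z=2) = 5/672
Total weight = 5/336 + 13/672 + 5/672 = 1/24
P(Z=0 | obs) = 5/336 / 1/24 = 5/14
P(Z=1 | obs) = 13/672 / 1/24 = 13/28
P(Z=2 | obs) = 5/672 / 1/24 = 5/28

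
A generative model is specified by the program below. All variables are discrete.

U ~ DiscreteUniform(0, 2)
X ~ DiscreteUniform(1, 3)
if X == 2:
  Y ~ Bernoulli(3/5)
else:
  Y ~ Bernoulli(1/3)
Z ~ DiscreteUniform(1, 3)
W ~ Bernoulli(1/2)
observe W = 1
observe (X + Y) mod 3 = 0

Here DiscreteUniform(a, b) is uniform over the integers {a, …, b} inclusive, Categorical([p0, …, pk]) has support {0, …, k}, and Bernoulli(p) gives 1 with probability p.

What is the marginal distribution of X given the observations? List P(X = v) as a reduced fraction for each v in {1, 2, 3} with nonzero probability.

P(X=2) = 9/19, P(X=3) = 10/19

Enumerate traces; 18 have nonzero weight after conditioning:
  (U=0, X=2, Y=1, Z=1, W=1) weight 1/90
  (U=0, X=2, Y=1, Z=2, W=1) weight 1/90
  (U=0, X=2, Y=1, Z=3, W=1) weight 1/90
  (U=0, X=3, Y=0, Z=1, W=1) weight 1/81
  (U=0, X=3, Y=0, Z=2, W=1) weight 1/81
  (U=0, X=3, Y=0, Z=3, W=1) weight 1/81
  (U=1, X=2, Y=1, Z=1, W=1) weight 1/90
  (U=1, X=2, Y=1, Z=2, W=1) weight 1/90
  … 10 more
Group by X:
  weight(X=2) = 1/10
  weight(X=3) = 1/9
Total weight = 1/10 + 1/9 = 19/90
P(X=2 | obs) = 1/10 / 19/90 = 9/19
P(X=3 | obs) = 1/9 / 19/90 = 10/19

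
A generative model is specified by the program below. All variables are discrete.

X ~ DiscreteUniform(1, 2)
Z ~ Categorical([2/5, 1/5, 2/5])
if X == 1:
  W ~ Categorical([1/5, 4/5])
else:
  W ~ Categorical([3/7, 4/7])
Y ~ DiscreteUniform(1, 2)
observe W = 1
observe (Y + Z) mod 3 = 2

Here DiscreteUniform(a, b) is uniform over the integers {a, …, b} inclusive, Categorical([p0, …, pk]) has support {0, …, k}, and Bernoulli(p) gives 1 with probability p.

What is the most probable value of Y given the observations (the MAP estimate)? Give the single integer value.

argmax_v P(Y = v | obs) = 2

Enumerate traces; 4 have nonzero weight after conditioning:
  (X=1, Z=0, W=1, Y=2) weight 2/25
  (X=1, Z=1, W=1, Y=1) weight 1/25
  (X=2, Z=0, W=1, Y=2) weight 2/35
  (X=2, Z=1, W=1, Y=1) weight 1/35
Group by Y:
  weight(Y=1) = 12/175
  weight(Y=2) = 24/175
Total weight = 12/175 + 24/175 = 36/175
P(Y=1 | obs) = 12/175 / 36/175 = 1/3
P(Y=2 | obs) = 24/175 / 36/175 = 2/3
argmax = 2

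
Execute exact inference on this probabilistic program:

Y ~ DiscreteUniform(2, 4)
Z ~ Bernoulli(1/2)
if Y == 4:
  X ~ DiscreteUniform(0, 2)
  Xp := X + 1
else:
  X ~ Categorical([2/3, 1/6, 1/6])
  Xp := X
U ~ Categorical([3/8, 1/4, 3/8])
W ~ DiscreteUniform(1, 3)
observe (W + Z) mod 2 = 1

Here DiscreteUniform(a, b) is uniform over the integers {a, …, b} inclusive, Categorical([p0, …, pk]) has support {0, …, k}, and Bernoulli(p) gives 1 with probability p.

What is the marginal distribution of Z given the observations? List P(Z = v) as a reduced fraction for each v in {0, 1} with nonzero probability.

P(Z=0) = 2/3, P(Z=1) = 1/3

Enumerate traces; 81 have nonzero weight after conditioning:
  (Y=2, Z=0, X=0, U=0, W=1) weight 1/72
  (Y=2, Z=0, X=0, U=0, W=3) weight 1/72
  (Y=2, Z=0, X=0, U=1, W=1) weight 1/108
  (Y=2, Z=0, X=0, U=1, W=3) weight 1/108
  (Y=2, Z=0, X=0, U=2, W=1) weight 1/72
  (Y=2, Z=0, X=0, U=2, W=3) weight 1/72
  (Y=2, Z=0, X=1, U=0, W=1) weight 1/288
  (Y=2, Z=0, X=1, U=0, W=3) weight 1/288
  (Y=2, Z=1, X=0, U=0, W=2) weight 1/72
  … 72 more
Group by Z:
  weight(Z=0) = 1/3
  weight(Z=1) = 1/6
Total weight = 1/3 + 1/6 = 1/2
P(Z=0 | obs) = 1/3 / 1/2 = 2/3
P(Z=1 | obs) = 1/6 / 1/2 = 1/3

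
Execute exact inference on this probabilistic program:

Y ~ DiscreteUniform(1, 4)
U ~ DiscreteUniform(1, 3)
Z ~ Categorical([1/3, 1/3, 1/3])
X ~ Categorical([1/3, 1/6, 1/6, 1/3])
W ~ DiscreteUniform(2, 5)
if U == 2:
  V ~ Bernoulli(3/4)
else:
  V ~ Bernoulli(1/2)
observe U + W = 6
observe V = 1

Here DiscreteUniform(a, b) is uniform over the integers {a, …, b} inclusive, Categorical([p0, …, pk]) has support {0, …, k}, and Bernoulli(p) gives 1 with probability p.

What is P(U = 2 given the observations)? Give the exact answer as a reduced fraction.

Enumerate traces; 144 have nonzero weight after conditioning:
  (Y=1, U=1, Z=0, X=0, W=5, V=1) weight 1/864
  (Y=1, U=1, Z=0, X=1, W=5, V=1) weight 1/1728
  (Y=1, U=1, Z=0, X=2, W=5, V=1) weight 1/1728
  (Y=1, U=1, Z=0, X=3, W=5, V=1) weight 1/864
  (Y=1, U=1, Z=1, X=0, W=5, V=1) weight 1/864
  (Y=1, U=1, Z=1, X=1, W=5, V=1) weight 1/1728
  (Y=1, U=1, Z=1, X=2, W=5, V=1) weight 1/1728
  (Y=1, U=1, Z=1, X=3, W=5, V=1) weight 1/864
  (Y=1, U=2, Z=0, X=0, W=4, V=1) weight 1/576
  (Y=1, U=3, Z=0, X=0, W=3, V=1) weight 1/864
  … 134 more
Group by U:
  weight(U=1) = 1/24
  weight(U=2) = 1/16
  weight(U=3) = 1/24
Total weight = 1/24 + 1/16 + 1/24 = 7/48
P(U=1 | obs) = 1/24 / 7/48 = 2/7
P(U=2 | obs) = 1/16 / 7/48 = 3/7
P(U=3 | obs) = 1/24 / 7/48 = 2/7

P(U = 2 | obs) = 3/7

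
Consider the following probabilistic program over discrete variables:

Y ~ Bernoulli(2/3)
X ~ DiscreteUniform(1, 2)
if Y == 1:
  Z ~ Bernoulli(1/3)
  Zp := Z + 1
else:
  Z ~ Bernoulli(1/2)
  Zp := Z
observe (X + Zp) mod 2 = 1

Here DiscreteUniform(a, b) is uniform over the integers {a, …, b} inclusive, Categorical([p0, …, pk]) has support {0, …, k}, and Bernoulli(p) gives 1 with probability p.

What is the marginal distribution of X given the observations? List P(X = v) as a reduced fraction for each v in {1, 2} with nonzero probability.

P(X=1) = 7/18, P(X=2) = 11/18

Enumerate traces; 4 have nonzero weight after conditioning:
  (Y=0, X=1, Z=0) weight 1/12
  (Y=0, X=2, Z=1) weight 1/12
  (Y=1, X=1, Z=1) weight 1/9
  (Y=1, X=2, Z=0) weight 2/9
Group by X:
  weight(X=1) = 7/36
  weight(X=2) = 11/36
Total weight = 7/36 + 11/36 = 1/2
P(X=1 | obs) = 7/36 / 1/2 = 7/18
P(X=2 | obs) = 11/36 / 1/2 = 11/18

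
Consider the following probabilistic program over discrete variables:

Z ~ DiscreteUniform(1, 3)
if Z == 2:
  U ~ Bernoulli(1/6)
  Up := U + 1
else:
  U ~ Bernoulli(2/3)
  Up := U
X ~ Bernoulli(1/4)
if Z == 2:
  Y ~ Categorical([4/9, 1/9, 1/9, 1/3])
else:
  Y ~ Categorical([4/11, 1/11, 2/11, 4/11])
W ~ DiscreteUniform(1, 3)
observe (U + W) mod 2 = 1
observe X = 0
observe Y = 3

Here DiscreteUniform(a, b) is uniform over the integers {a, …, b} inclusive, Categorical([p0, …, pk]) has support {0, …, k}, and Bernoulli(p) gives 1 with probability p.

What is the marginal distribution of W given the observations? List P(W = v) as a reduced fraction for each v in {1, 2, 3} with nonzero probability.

Enumerate traces; 9 have nonzero weight after conditioning:
  (Z=1, U=0, X=0, Y=3, W=1) weight 1/99
  (Z=1, U=0, X=0, Y=3, W=3) weight 1/99
  (Z=1, U=1, X=0, Y=3, W=2) weight 2/99
  (Z=2, U=0, X=0, Y=3, W=1) weight 5/216
  (Z=2, U=0, X=0, Y=3, W=3) weight 5/216
  (Z=2, U=1, X=0, Y=3, W=2) weight 1/216
  (Z=3, U=0, X=0, Y=3, W=1) weight 1/99
  (Z=3, U=0, X=0, Y=3, W=3) weight 1/99
  … 1 more
Group by W:
  weight(W=1) = 103/2376
  weight(W=2) = 107/2376
  weight(W=3) = 103/2376
Total weight = 103/2376 + 107/2376 + 103/2376 = 313/2376
P(W=1 | obs) = 103/2376 / 313/2376 = 103/313
P(W=2 | obs) = 107/2376 / 313/2376 = 107/313
P(W=3 | obs) = 103/2376 / 313/2376 = 103/313

P(W=1) = 103/313, P(W=2) = 107/313, P(W=3) = 103/313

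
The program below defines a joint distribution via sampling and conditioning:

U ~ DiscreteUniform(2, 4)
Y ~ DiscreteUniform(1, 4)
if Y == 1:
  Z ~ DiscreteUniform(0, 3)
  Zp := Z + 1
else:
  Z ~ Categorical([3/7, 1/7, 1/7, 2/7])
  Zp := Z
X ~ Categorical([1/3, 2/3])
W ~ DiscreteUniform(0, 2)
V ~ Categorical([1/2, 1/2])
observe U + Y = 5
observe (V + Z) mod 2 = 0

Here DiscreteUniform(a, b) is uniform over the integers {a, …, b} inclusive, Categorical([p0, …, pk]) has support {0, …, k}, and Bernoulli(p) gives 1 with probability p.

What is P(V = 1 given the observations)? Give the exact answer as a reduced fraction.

P(V = 1 | obs) = 19/42

Enumerate traces; 72 have nonzero weight after conditioning:
  (U=2, Y=3, Z=0, X=0, W=0, V=0) weight 1/504
  (U=2, Y=3, Z=0, X=0, W=1, V=0) weight 1/504
  (U=2, Y=3, Z=0, X=0, W=2, V=0) weight 1/504
  (U=2, Y=3, Z=0, X=1, W=0, V=0) weight 1/252
  (U=2, Y=3, Z=0, X=1, W=1, V=0) weight 1/252
  (U=2, Y=3, Z=0, X=1, W=2, V=0) weight 1/252
  (U=2, Y=3, Z=1, X=0, W=0, V=1) weight 1/1512
  (U=2, Y=3, Z=1, X=0, W=1, V=1) weight 1/1512
  … 64 more
Group by V:
  weight(V=0) = 23/336
  weight(V=1) = 19/336
Total weight = 23/336 + 19/336 = 1/8
P(V=0 | obs) = 23/336 / 1/8 = 23/42
P(V=1 | obs) = 19/336 / 1/8 = 19/42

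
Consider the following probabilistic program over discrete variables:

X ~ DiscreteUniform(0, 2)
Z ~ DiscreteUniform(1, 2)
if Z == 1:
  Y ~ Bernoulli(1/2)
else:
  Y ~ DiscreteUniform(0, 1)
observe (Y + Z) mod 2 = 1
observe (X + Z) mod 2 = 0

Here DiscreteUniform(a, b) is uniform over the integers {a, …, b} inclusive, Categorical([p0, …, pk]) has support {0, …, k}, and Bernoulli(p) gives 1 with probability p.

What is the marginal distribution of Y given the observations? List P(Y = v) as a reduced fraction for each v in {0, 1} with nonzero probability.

P(Y=0) = 1/3, P(Y=1) = 2/3

Enumerate traces; 3 have nonzero weight after conditioning:
  (X=0, Z=2, Y=1) weight 1/12
  (X=1, Z=1, Y=0) weight 1/12
  (X=2, Z=2, Y=1) weight 1/12
Group by Y:
  weight(Y=0) = 1/12
  weight(Y=1) = 1/6
Total weight = 1/12 + 1/6 = 1/4
P(Y=0 | obs) = 1/12 / 1/4 = 1/3
P(Y=1 | obs) = 1/6 / 1/4 = 2/3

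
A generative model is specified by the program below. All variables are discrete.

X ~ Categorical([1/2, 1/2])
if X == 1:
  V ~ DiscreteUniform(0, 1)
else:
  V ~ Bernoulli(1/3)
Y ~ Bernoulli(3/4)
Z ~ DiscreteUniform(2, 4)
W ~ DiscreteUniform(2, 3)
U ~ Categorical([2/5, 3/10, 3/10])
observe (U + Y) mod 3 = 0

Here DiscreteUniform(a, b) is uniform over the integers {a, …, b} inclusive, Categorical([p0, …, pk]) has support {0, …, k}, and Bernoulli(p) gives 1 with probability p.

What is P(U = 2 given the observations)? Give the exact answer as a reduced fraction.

P(U = 2 | obs) = 9/13

Enumerate traces; 48 have nonzero weight after conditioning:
  (X=0, V=0, Y=0, Z=2, W=2, U=0) weight 1/180
  (X=0, V=0, Y=0, Z=2, W=3, U=0) weight 1/180
  (X=0, V=0, Y=0, Z=3, W=2, U=0) weight 1/180
  (X=0, V=0, Y=0, Z=3, W=3, U=0) weight 1/180
  (X=0, V=0, Y=0, Z=4, W=2, U=0) weight 1/180
  (X=0, V=0, Y=0, Z=4, W=3, U=0) weight 1/180
  (X=0, V=0, Y=1, Z=2, W=2, U=2) weight 1/80
  (X=0, V=0, Y=1, Z=2, W=3, U=2) weight 1/80
  … 40 more
Group by U:
  weight(U=0) = 1/10
  weight(U=2) = 9/40
Total weight = 1/10 + 9/40 = 13/40
P(U=0 | obs) = 1/10 / 13/40 = 4/13
P(U=2 | obs) = 9/40 / 13/40 = 9/13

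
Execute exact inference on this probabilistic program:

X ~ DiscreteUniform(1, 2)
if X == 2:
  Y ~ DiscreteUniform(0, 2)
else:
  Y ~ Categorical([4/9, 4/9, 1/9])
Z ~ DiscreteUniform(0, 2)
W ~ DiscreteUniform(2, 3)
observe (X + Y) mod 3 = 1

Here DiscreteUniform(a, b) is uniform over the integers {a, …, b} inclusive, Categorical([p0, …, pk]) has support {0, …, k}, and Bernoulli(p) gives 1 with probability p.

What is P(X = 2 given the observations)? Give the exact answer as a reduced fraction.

P(X = 2 | obs) = 3/7

Enumerate traces; 12 have nonzero weight after conditioning:
  (X=1, Y=0, Z=0, W=2) weight 1/27
  (X=1, Y=0, Z=0, W=3) weight 1/27
  (X=1, Y=0, Z=1, W=2) weight 1/27
  (X=1, Y=0, Z=1, W=3) weight 1/27
  (X=1, Y=0, Z=2, W=2) weight 1/27
  (X=1, Y=0, Z=2, W=3) weight 1/27
  (X=2, Y=2, Z=0, W=2) weight 1/36
  (X=2, Y=2, Z=0, W=3) weight 1/36
  … 4 more
Group by X:
  weight(X=1) = 2/9
  weight(X=2) = 1/6
Total weight = 2/9 + 1/6 = 7/18
P(X=1 | obs) = 2/9 / 7/18 = 4/7
P(X=2 | obs) = 1/6 / 7/18 = 3/7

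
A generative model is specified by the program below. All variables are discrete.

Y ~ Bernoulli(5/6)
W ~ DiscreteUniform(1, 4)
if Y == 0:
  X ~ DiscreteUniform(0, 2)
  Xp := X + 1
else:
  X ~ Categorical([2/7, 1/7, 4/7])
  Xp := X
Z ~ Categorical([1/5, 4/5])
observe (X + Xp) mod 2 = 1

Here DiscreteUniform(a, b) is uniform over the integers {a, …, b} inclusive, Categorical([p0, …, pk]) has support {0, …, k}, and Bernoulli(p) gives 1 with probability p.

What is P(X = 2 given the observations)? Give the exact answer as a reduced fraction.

Enumerate traces; 24 have nonzero weight after conditioning:
  (Y=0, W=1, X=0, Z=0) weight 1/360
  (Y=0, W=1, X=0, Z=1) weight 1/90
  (Y=0, W=1, X=1, Z=0) weight 1/360
  (Y=0, W=1, X=1, Z=1) weight 1/90
  (Y=0, W=1, X=2, Z=0) weight 1/360
  (Y=0, W=1, X=2, Z=1) weight 1/90
  (Y=0, W=2, X=0, Z=0) weight 1/360
  (Y=0, W=2, X=0, Z=1) weight 1/90
  … 16 more
Group by X:
  weight(X=0) = 1/18
  weight(X=1) = 1/18
  weight(X=2) = 1/18
Total weight = 1/18 + 1/18 + 1/18 = 1/6
P(X=0 | obs) = 1/18 / 1/6 = 1/3
P(X=1 | obs) = 1/18 / 1/6 = 1/3
P(X=2 | obs) = 1/18 / 1/6 = 1/3

P(X = 2 | obs) = 1/3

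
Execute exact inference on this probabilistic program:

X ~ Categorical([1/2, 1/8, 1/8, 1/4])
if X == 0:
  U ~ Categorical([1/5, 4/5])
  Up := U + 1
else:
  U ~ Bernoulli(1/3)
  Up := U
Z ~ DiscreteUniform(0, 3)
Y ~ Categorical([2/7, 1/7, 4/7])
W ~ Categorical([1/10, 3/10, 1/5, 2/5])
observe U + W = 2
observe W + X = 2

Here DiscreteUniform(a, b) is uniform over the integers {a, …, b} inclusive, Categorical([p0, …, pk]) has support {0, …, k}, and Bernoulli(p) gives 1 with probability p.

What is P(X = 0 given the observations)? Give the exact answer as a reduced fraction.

P(X = 0 | obs) = 8/13

Enumerate traces; 24 have nonzero weight after conditioning:
  (X=0, U=0, Z=0, Y=0, W=2) weight 1/700
  (X=0, U=0, Z=0, Y=1, W=2) weight 1/1400
  (X=0, U=0, Z=0, Y=2, W=2) weight 1/350
  (X=0, U=0, Z=1, Y=0, W=2) weight 1/700
  (X=0, U=0, Z=1, Y=1, W=2) weight 1/1400
  (X=0, U=0, Z=1, Y=2, W=2) weight 1/350
  (X=0, U=0, Z=2, Y=0, W=2) weight 1/700
  (X=0, U=0, Z=2, Y=1, W=2) weight 1/1400
  (X=1, U=1, Z=0, Y=0, W=1) weight 1/1120
  … 15 more
Group by X:
  weight(X=0) = 1/50
  weight(X=1) = 1/80
Total weight = 1/50 + 1/80 = 13/400
P(X=0 | obs) = 1/50 / 13/400 = 8/13
P(X=1 | obs) = 1/80 / 13/400 = 5/13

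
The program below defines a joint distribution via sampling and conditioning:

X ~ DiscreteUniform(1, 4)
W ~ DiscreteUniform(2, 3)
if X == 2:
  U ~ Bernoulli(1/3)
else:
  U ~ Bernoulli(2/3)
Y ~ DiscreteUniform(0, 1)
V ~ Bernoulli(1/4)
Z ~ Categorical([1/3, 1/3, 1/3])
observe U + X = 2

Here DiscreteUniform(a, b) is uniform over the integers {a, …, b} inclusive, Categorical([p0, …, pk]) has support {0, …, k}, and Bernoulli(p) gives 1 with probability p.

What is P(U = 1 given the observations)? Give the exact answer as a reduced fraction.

Enumerate traces; 48 have nonzero weight after conditioning:
  (X=1, W=2, U=1, Y=0, V=0, Z=0) weight 1/96
  (X=1, W=2, U=1, Y=0, V=0, Z=1) weight 1/96
  (X=1, W=2, U=1, Y=0, V=0, Z=2) weight 1/96
  (X=1, W=2, U=1, Y=0, V=1, Z=0) weight 1/288
  (X=1, W=2, U=1, Y=0, V=1, Z=1) weight 1/288
  (X=1, W=2, U=1, Y=0, V=1, Z=2) weight 1/288
  (X=1, W=2, U=1, Y=1, V=0, Z=0) weight 1/96
  (X=1, W=2, U=1, Y=1, V=0, Z=1) weight 1/96
  (X=2, W=2, U=0, Y=0, V=0, Z=0) weight 1/96
  … 39 more
Group by U:
  weight(U=0) = 1/6
  weight(U=1) = 1/6
Total weight = 1/6 + 1/6 = 1/3
P(U=0 | obs) = 1/6 / 1/3 = 1/2
P(U=1 | obs) = 1/6 / 1/3 = 1/2

P(U = 1 | obs) = 1/2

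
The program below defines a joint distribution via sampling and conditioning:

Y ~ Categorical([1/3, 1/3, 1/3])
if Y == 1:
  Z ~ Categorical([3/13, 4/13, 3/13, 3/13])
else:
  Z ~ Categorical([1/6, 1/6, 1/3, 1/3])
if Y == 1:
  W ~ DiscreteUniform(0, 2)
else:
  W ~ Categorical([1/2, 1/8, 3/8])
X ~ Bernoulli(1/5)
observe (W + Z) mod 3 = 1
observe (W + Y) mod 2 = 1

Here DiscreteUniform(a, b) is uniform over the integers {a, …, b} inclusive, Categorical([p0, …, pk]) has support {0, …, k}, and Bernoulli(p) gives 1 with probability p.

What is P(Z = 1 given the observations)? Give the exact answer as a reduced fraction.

P(Z = 1 | obs) = 32/95

Enumerate traces; 12 have nonzero weight after conditioning:
  (Y=0, Z=0, W=1, X=0) weight 1/180
  (Y=0, Z=0, W=1, X=1) weight 1/720
  (Y=0, Z=3, W=1, X=0) weight 1/90
  (Y=0, Z=3, W=1, X=1) weight 1/360
  (Y=1, Z=1, W=0, X=0) weight 16/585
  (Y=1, Z=1, W=0, X=1) weight 4/585
  (Y=1, Z=2, W=2, X=0) weight 4/195
  (Y=1, Z=2, W=2, X=1) weight 1/195
  … 4 more
Group by Z:
  weight(Z=0) = 1/72
  weight(Z=1) = 4/117
  weight(Z=2) = 1/39
  weight(Z=3) = 1/36
Total weight = 1/72 + 4/117 + 1/39 + 1/36 = 95/936
P(Z=0 | obs) = 1/72 / 95/936 = 13/95
P(Z=1 | obs) = 4/117 / 95/936 = 32/95
P(Z=2 | obs) = 1/39 / 95/936 = 24/95
P(Z=3 | obs) = 1/36 / 95/936 = 26/95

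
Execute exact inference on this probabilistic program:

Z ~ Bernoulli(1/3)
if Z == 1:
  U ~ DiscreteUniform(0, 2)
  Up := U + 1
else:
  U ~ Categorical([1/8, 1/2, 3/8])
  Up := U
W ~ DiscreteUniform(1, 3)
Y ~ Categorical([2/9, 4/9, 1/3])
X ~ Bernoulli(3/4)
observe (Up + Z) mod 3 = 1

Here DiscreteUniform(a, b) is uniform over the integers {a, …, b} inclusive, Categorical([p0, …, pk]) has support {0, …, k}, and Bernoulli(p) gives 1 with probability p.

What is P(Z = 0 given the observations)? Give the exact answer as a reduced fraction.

P(Z = 0 | obs) = 3/4

Enumerate traces; 36 have nonzero weight after conditioning:
  (Z=0, U=1, W=1, Y=0, X=0) weight 1/162
  (Z=0, U=1, W=1, Y=0, X=1) weight 1/54
  (Z=0, U=1, W=1, Y=1, X=0) weight 1/81
  (Z=0, U=1, W=1, Y=1, X=1) weight 1/27
  (Z=0, U=1, W=1, Y=2, X=0) weight 1/108
  (Z=0, U=1, W=1, Y=2, X=1) weight 1/36
  (Z=0, U=1, W=2, Y=0, X=0) weight 1/162
  (Z=0, U=1, W=2, Y=0, X=1) weight 1/54
  (Z=1, U=2, W=1, Y=0, X=0) weight 1/486
  … 27 more
Group by Z:
  weight(Z=0) = 1/3
  weight(Z=1) = 1/9
Total weight = 1/3 + 1/9 = 4/9
P(Z=0 | obs) = 1/3 / 4/9 = 3/4
P(Z=1 | obs) = 1/9 / 4/9 = 1/4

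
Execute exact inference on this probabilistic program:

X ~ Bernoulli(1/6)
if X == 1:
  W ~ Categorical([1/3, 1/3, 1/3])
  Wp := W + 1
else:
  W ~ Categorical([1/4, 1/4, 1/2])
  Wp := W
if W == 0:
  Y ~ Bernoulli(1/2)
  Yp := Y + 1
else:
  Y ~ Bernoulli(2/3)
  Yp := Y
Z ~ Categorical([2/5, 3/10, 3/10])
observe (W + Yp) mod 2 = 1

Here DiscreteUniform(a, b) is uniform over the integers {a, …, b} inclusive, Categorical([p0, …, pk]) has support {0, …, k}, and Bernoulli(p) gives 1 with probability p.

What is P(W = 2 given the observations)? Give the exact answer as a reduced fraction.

P(W = 2 | obs) = 136/231

Enumerate traces; 18 have nonzero weight after conditioning:
  (X=0, W=0, Y=0, Z=0) weight 1/24
  (X=0, W=0, Y=0, Z=1) weight 1/32
  (X=0, W=0, Y=0, Z=2) weight 1/32
  (X=0, W=1, Y=0, Z=0) weight 1/36
  (X=0, W=1, Y=0, Z=1) weight 1/48
  (X=0, W=1, Y=0, Z=2) weight 1/48
  (X=0, W=2, Y=1, Z=0) weight 1/9
  (X=0, W=2, Y=1, Z=1) weight 1/12
  … 10 more
Group by W:
  weight(W=0) = 19/144
  weight(W=1) = 19/216
  weight(W=2) = 17/54
Total weight = 19/144 + 19/216 + 17/54 = 77/144
P(W=0 | obs) = 19/144 / 77/144 = 19/77
P(W=1 | obs) = 19/216 / 77/144 = 38/231
P(W=2 | obs) = 17/54 / 77/144 = 136/231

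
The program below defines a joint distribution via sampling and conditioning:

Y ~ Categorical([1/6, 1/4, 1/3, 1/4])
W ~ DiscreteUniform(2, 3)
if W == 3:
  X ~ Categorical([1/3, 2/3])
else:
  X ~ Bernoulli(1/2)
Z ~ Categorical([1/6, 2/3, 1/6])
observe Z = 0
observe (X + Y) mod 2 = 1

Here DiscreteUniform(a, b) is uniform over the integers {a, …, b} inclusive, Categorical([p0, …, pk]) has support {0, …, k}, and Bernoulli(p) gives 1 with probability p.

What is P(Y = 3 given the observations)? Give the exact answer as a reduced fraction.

Enumerate traces; 8 have nonzero weight after conditioning:
  (Y=0, W=2, X=1, Z=0) weight 1/144
  (Y=0, W=3, X=1, Z=0) weight 1/108
  (Y=1, W=2, X=0, Z=0) weight 1/96
  (Y=1, W=3, X=0, Z=0) weight 1/144
  (Y=2, W=2, X=1, Z=0) weight 1/72
  (Y=2, W=3, X=1, Z=0) weight 1/54
  (Y=3, W=2, X=0, Z=0) weight 1/96
  (Y=3, W=3, X=0, Z=0) weight 1/144
Group by Y:
  weight(Y=0) = 7/432
  weight(Y=1) = 5/288
  weight(Y=2) = 7/216
  weight(Y=3) = 5/288
Total weight = 7/432 + 5/288 + 7/216 + 5/288 = 1/12
P(Y=0 | obs) = 7/432 / 1/12 = 7/36
P(Y=1 | obs) = 5/288 / 1/12 = 5/24
P(Y=2 | obs) = 7/216 / 1/12 = 7/18
P(Y=3 | obs) = 5/288 / 1/12 = 5/24

P(Y = 3 | obs) = 5/24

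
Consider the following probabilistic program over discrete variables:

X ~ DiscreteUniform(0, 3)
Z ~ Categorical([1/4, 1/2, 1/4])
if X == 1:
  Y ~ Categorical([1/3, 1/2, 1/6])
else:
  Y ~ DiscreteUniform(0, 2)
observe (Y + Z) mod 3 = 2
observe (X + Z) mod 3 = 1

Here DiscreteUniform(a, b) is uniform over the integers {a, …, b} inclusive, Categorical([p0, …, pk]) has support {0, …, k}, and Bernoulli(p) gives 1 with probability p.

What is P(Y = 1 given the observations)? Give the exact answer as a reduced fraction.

P(Y = 1 | obs) = 8/11

Enumerate traces; 4 have nonzero weight after conditioning:
  (X=0, Z=1, Y=1) weight 1/24
  (X=1, Z=0, Y=2) weight 1/96
  (X=2, Z=2, Y=0) weight 1/48
  (X=3, Z=1, Y=1) weight 1/24
Group by Y:
  weight(Y=0) = 1/48
  weight(Y=1) = 1/12
  weight(Y=2) = 1/96
Total weight = 1/48 + 1/12 + 1/96 = 11/96
P(Y=0 | obs) = 1/48 / 11/96 = 2/11
P(Y=1 | obs) = 1/12 / 11/96 = 8/11
P(Y=2 | obs) = 1/96 / 11/96 = 1/11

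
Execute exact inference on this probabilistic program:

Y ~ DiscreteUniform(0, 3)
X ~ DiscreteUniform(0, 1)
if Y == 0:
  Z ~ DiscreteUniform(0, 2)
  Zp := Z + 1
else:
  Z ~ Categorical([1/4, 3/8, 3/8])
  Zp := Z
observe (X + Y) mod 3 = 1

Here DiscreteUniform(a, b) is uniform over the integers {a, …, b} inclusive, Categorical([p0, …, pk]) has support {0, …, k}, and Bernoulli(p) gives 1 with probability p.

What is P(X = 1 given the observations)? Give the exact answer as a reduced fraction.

P(X = 1 | obs) = 2/3

Enumerate traces; 9 have nonzero weight after conditioning:
  (Y=0, X=1, Z=0) weight 1/24
  (Y=0, X=1, Z=1) weight 1/24
  (Y=0, X=1, Z=2) weight 1/24
  (Y=1, X=0, Z=0) weight 1/32
  (Y=1, X=0, Z=1) weight 3/64
  (Y=1, X=0, Z=2) weight 3/64
  (Y=3, X=1, Z=0) weight 1/32
  (Y=3, X=1, Z=1) weight 3/64
  … 1 more
Group by X:
  weight(X=0) = 1/8
  weight(X=1) = 1/4
Total weight = 1/8 + 1/4 = 3/8
P(X=0 | obs) = 1/8 / 3/8 = 1/3
P(X=1 | obs) = 1/4 / 3/8 = 2/3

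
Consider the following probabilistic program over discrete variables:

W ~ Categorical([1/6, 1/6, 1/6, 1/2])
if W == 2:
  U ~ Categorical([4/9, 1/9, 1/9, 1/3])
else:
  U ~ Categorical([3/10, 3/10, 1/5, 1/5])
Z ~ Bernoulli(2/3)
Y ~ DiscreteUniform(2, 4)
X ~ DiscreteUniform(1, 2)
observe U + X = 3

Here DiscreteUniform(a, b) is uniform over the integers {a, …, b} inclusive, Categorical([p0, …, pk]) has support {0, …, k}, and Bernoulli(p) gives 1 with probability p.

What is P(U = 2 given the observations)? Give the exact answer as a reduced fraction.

Enumerate traces; 48 have nonzero weight after conditioning:
  (W=0, U=1, Z=0, Y=2, X=2) weight 1/360
  (W=0, U=1, Z=0, Y=3, X=2) weight 1/360
  (W=0, U=1, Z=0, Y=4, X=2) weight 1/360
  (W=0, U=1, Z=1, Y=2, X=2) weight 1/180
  (W=0, U=1, Z=1, Y=3, X=2) weight 1/180
  (W=0, U=1, Z=1, Y=4, X=2) weight 1/180
  (W=0, U=2, Z=0, Y=2, X=1) weight 1/540
  (W=0, U=2, Z=0, Y=3, X=1) weight 1/540
  … 40 more
Group by U:
  weight(U=1) = 29/216
  weight(U=2) = 5/54
Total weight = 29/216 + 5/54 = 49/216
P(U=1 | obs) = 29/216 / 49/216 = 29/49
P(U=2 | obs) = 5/54 / 49/216 = 20/49

P(U = 2 | obs) = 20/49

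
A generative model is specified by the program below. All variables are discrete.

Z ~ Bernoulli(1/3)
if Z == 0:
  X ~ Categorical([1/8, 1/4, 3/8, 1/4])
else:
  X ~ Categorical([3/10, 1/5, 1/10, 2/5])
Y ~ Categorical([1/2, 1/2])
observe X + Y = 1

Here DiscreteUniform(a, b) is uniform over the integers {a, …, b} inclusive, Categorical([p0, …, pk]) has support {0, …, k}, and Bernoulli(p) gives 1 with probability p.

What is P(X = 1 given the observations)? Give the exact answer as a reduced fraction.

Enumerate traces; 4 have nonzero weight after conditioning:
  (Z=0, X=0, Y=1) weight 1/24
  (Z=0, X=1, Y=0) weight 1/12
  (Z=1, X=0, Y=1) weight 1/20
  (Z=1, X=1, Y=0) weight 1/30
Group by X:
  weight(X=0) = 11/120
  weight(X=1) = 7/60
Total weight = 11/120 + 7/60 = 5/24
P(X=0 | obs) = 11/120 / 5/24 = 11/25
P(X=1 | obs) = 7/60 / 5/24 = 14/25

P(X = 1 | obs) = 14/25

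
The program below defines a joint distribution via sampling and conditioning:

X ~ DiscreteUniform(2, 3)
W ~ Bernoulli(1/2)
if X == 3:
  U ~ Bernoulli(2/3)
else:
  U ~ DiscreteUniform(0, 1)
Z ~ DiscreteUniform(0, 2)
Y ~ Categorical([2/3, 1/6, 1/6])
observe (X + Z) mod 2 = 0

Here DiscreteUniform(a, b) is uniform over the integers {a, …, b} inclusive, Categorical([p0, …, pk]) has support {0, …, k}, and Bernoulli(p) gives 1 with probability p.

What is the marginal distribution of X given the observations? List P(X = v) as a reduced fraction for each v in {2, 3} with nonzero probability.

P(X=2) = 2/3, P(X=3) = 1/3

Enumerate traces; 36 have nonzero weight after conditioning:
  (X=2, W=0, U=0, Z=0, Y=0) weight 1/36
  (X=2, W=0, U=0, Z=0, Y=1) weight 1/144
  (X=2, W=0, U=0, Z=0, Y=2) weight 1/144
  (X=2, W=0, U=0, Z=2, Y=0) weight 1/36
  (X=2, W=0, U=0, Z=2, Y=1) weight 1/144
  (X=2, W=0, U=0, Z=2, Y=2) weight 1/144
  (X=2, W=0, U=1, Z=0, Y=0) weight 1/36
  (X=2, W=0, U=1, Z=0, Y=1) weight 1/144
  (X=3, W=0, U=0, Z=1, Y=0) weight 1/54
  … 27 more
Group by X:
  weight(X=2) = 1/3
  weight(X=3) = 1/6
Total weight = 1/3 + 1/6 = 1/2
P(X=2 | obs) = 1/3 / 1/2 = 2/3
P(X=3 | obs) = 1/6 / 1/2 = 1/3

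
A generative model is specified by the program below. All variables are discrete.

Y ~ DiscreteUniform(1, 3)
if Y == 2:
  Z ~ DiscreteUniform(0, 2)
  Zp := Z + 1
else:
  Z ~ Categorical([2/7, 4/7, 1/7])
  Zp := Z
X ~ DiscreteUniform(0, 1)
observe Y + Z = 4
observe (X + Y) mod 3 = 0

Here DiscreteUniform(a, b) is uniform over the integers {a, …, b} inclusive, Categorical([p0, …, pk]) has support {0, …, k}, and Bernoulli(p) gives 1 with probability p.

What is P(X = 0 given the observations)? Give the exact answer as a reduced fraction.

Enumerate traces; 2 have nonzero weight after conditioning:
  (Y=2, Z=2, X=1) weight 1/18
  (Y=3, Z=1, X=0) weight 2/21
Group by X:
  weight(X=0) = 2/21
  weight(X=1) = 1/18
Total weight = 2/21 + 1/18 = 19/126
P(X=0 | obs) = 2/21 / 19/126 = 12/19
P(X=1 | obs) = 1/18 / 19/126 = 7/19

P(X = 0 | obs) = 12/19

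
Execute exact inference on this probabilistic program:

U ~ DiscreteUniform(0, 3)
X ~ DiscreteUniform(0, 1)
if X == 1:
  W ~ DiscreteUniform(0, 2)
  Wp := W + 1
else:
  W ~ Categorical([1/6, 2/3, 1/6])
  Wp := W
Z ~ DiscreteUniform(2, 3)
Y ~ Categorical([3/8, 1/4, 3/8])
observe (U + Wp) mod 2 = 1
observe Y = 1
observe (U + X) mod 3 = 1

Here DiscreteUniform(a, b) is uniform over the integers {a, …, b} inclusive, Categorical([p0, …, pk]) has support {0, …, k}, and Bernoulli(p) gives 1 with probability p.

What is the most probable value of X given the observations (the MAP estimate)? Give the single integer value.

argmax_v P(X = v | obs) = 1

Enumerate traces; 10 have nonzero weight after conditioning:
  (U=0, X=1, W=0, Z=2, Y=1) weight 1/192
  (U=0, X=1, W=0, Z=3, Y=1) weight 1/192
  (U=0, X=1, W=2, Z=2, Y=1) weight 1/192
  (U=0, X=1, W=2, Z=3, Y=1) weight 1/192
  (U=1, X=0, W=0, Z=2, Y=1) weight 1/384
  (U=1, X=0, W=0, Z=3, Y=1) weight 1/384
  (U=1, X=0, W=2, Z=2, Y=1) weight 1/384
  (U=1, X=0, W=2, Z=3, Y=1) weight 1/384
  … 2 more
Group by X:
  weight(X=0) = 1/96
  weight(X=1) = 1/32
Total weight = 1/96 + 1/32 = 1/24
P(X=0 | obs) = 1/96 / 1/24 = 1/4
P(X=1 | obs) = 1/32 / 1/24 = 3/4
argmax = 1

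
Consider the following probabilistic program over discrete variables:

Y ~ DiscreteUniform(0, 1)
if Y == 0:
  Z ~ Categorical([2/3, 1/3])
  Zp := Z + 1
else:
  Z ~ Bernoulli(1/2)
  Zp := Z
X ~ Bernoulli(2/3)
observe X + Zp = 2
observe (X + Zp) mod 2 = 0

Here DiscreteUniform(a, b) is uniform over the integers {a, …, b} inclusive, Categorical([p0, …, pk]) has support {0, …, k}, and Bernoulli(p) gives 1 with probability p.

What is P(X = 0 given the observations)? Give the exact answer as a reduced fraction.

P(X = 0 | obs) = 1/8

Enumerate traces; 3 have nonzero weight after conditioning:
  (Y=0, Z=0, X=1) weight 2/9
  (Y=0, Z=1, X=0) weight 1/18
  (Y=1, Z=1, X=1) weight 1/6
Group by X:
  weight(X=0) = 1/18
  weight(X=1) = 7/18
Total weight = 1/18 + 7/18 = 4/9
P(X=0 | obs) = 1/18 / 4/9 = 1/8
P(X=1 | obs) = 7/18 / 4/9 = 7/8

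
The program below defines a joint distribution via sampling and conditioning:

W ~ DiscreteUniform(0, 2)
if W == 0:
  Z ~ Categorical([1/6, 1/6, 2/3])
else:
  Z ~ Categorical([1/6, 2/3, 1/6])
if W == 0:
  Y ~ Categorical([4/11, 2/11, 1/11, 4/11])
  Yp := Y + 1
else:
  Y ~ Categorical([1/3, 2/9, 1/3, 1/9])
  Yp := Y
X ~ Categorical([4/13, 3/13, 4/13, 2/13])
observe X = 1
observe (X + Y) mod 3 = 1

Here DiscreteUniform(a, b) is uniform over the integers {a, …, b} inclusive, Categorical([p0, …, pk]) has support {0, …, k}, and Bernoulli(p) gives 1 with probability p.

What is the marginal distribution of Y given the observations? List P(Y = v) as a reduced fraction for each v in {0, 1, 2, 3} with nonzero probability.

Enumerate traces; 18 have nonzero weight after conditioning:
  (W=0, Z=0, Y=0, X=1) weight 2/429
  (W=0, Z=0, Y=3, X=1) weight 2/429
  (W=0, Z=1, Y=0, X=1) weight 2/429
  (W=0, Z=1, Y=3, X=1) weight 2/429
  (W=0, Z=2, Y=0, X=1) weight 8/429
  (W=0, Z=2, Y=3, X=1) weight 8/429
  (W=1, Z=0, Y=0, X=1) weight 1/234
  (W=1, Z=0, Y=3, X=1) weight 1/702
  … 10 more
Group by Y:
  weight(Y=0) = 34/429
  weight(Y=3) = 58/1287
Total weight = 34/429 + 58/1287 = 160/1287
P(Y=0 | obs) = 34/429 / 160/1287 = 51/80
P(Y=3 | obs) = 58/1287 / 160/1287 = 29/80

P(Y=0) = 51/80, P(Y=3) = 29/80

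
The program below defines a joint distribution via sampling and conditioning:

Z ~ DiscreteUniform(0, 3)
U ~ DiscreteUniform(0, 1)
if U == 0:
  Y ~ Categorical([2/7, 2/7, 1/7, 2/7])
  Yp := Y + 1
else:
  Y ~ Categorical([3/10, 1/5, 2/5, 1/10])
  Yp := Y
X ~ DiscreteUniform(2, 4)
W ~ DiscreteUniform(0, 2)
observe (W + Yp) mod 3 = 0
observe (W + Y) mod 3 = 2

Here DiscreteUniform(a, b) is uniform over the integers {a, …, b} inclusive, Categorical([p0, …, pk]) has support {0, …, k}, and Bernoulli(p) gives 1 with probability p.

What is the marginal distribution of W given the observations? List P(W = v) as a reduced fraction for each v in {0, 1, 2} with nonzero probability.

P(W=0) = 1/7, P(W=1) = 2/7, P(W=2) = 4/7

Enumerate traces; 48 have nonzero weight after conditioning:
  (Z=0, U=0, Y=0, X=2, W=2) weight 1/252
  (Z=0, U=0, Y=0, X=3, W=2) weight 1/252
  (Z=0, U=0, Y=0, X=4, W=2) weight 1/252
  (Z=0, U=0, Y=1, X=2, W=1) weight 1/252
  (Z=0, U=0, Y=1, X=3, W=1) weight 1/252
  (Z=0, U=0, Y=1, X=4, W=1) weight 1/252
  (Z=0, U=0, Y=2, X=2, W=0) weight 1/504
  (Z=0, U=0, Y=2, X=3, W=0) weight 1/504
  … 40 more
Group by W:
  weight(W=0) = 1/42
  weight(W=1) = 1/21
  weight(W=2) = 2/21
Total weight = 1/42 + 1/21 + 2/21 = 1/6
P(W=0 | obs) = 1/42 / 1/6 = 1/7
P(W=1 | obs) = 1/21 / 1/6 = 2/7
P(W=2 | obs) = 2/21 / 1/6 = 4/7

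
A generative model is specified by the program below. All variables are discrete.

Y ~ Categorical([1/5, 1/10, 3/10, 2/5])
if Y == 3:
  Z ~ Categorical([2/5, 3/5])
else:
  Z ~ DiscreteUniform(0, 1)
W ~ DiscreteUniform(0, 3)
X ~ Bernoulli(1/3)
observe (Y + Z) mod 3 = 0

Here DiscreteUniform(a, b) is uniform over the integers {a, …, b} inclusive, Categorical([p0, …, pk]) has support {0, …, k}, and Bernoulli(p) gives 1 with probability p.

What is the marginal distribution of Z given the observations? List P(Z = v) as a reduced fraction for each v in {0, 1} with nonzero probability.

P(Z=0) = 26/41, P(Z=1) = 15/41

Enumerate traces; 24 have nonzero weight after conditioning:
  (Y=0, Z=0, W=0, X=0) weight 1/60
  (Y=0, Z=0, W=0, X=1) weight 1/120
  (Y=0, Z=0, W=1, X=0) weight 1/60
  (Y=0, Z=0, W=1, X=1) weight 1/120
  (Y=0, Z=0, W=2, X=0) weight 1/60
  (Y=0, Z=0, W=2, X=1) weight 1/120
  (Y=0, Z=0, W=3, X=0) weight 1/60
  (Y=0, Z=0, W=3, X=1) weight 1/120
  (Y=2, Z=1, W=0, X=0) weight 1/40
  … 15 more
Group by Z:
  weight(Z=0) = 13/50
  weight(Z=1) = 3/20
Total weight = 13/50 + 3/20 = 41/100
P(Z=0 | obs) = 13/50 / 41/100 = 26/41
P(Z=1 | obs) = 3/20 / 41/100 = 15/41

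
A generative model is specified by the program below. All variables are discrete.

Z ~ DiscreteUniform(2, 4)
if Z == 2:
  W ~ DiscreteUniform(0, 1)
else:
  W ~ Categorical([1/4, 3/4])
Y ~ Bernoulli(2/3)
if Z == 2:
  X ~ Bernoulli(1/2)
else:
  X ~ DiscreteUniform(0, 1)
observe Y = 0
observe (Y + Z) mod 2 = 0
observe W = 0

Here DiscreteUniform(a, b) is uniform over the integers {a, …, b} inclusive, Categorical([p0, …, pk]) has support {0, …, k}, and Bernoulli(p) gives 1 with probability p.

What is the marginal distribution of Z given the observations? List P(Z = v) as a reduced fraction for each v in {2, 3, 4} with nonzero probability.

Enumerate traces; 4 have nonzero weight after conditioning:
  (Z=2, W=0, Y=0, X=0) weight 1/36
  (Z=2, W=0, Y=0, X=1) weight 1/36
  (Z=4, W=0, Y=0, X=0) weight 1/72
  (Z=4, W=0, Y=0, X=1) weight 1/72
Group by Z:
  weight(Z=2) = 1/18
  weight(Z=4) = 1/36
Total weight = 1/18 + 1/36 = 1/12
P(Z=2 | obs) = 1/18 / 1/12 = 2/3
P(Z=4 | obs) = 1/36 / 1/12 = 1/3

P(Z=2) = 2/3, P(Z=4) = 1/3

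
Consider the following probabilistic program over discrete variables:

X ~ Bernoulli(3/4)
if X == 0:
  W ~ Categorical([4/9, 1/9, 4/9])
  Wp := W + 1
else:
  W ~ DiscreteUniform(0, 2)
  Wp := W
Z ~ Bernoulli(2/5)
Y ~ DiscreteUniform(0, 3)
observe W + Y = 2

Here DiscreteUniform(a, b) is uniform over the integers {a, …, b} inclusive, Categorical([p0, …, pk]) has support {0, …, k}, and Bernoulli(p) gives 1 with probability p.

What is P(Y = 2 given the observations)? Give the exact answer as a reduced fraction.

P(Y = 2 | obs) = 13/36

Enumerate traces; 12 have nonzero weight after conditioning:
  (X=0, W=0, Z=0, Y=2) weight 1/60
  (X=0, W=0, Z=1, Y=2) weight 1/90
  (X=0, W=1, Z=0, Y=1) weight 1/240
  (X=0, W=1, Z=1, Y=1) weight 1/360
  (X=0, W=2, Z=0, Y=0) weight 1/60
  (X=0, W=2, Z=1, Y=0) weight 1/90
  (X=1, W=0, Z=0, Y=2) weight 3/80
  (X=1, W=0, Z=1, Y=2) weight 1/40
  … 4 more
Group by Y:
  weight(Y=0) = 13/144
  weight(Y=1) = 5/72
  weight(Y=2) = 13/144
Total weight = 13/144 + 5/72 + 13/144 = 1/4
P(Y=0 | obs) = 13/144 / 1/4 = 13/36
P(Y=1 | obs) = 5/72 / 1/4 = 5/18
P(Y=2 | obs) = 13/144 / 1/4 = 13/36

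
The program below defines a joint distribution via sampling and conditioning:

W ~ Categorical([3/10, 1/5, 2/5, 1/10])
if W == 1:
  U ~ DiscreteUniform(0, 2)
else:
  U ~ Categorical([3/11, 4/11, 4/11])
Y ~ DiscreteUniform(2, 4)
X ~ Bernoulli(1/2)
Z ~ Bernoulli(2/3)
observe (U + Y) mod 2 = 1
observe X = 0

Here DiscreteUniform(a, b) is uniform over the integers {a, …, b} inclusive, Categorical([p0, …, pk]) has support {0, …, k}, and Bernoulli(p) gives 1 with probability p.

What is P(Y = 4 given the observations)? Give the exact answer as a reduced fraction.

Enumerate traces; 32 have nonzero weight after conditioning:
  (W=0, U=0, Y=3, X=0, Z=0) weight 1/220
  (W=0, U=0, Y=3, X=0, Z=1) weight 1/110
  (W=0, U=1, Y=2, X=0, Z=0) weight 1/165
  (W=0, U=1, Y=2, X=0, Z=1) weight 2/165
  (W=0, U=1, Y=4, X=0, Z=0) weight 1/165
  (W=0, U=1, Y=4, X=0, Z=1) weight 2/165
  (W=0, U=2, Y=3, X=0, Z=0) weight 1/165
  (W=0, U=2, Y=3, X=0, Z=1) weight 2/165
  … 24 more
Group by Y:
  weight(Y=2) = 59/990
  weight(Y=3) = 53/495
  weight(Y=4) = 59/990
Total weight = 59/990 + 53/495 + 59/990 = 112/495
P(Y=2 | obs) = 59/990 / 112/495 = 59/224
P(Y=3 | obs) = 53/495 / 112/495 = 53/112
P(Y=4 | obs) = 59/990 / 112/495 = 59/224

P(Y = 4 | obs) = 59/224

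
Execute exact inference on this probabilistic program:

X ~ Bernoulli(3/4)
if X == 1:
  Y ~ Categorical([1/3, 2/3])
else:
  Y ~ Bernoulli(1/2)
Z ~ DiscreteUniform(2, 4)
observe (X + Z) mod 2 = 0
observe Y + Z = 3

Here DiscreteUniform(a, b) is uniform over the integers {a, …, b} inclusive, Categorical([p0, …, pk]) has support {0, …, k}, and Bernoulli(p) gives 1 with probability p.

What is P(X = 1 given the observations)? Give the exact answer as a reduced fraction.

P(X = 1 | obs) = 2/3

Enumerate traces; 2 have nonzero weight after conditioning:
  (X=0, Y=1, Z=2) weight 1/24
  (X=1, Y=0, Z=3) weight 1/12
Group by X:
  weight(X=0) = 1/24
  weight(X=1) = 1/12
Total weight = 1/24 + 1/12 = 1/8
P(X=0 | obs) = 1/24 / 1/8 = 1/3
P(X=1 | obs) = 1/12 / 1/8 = 2/3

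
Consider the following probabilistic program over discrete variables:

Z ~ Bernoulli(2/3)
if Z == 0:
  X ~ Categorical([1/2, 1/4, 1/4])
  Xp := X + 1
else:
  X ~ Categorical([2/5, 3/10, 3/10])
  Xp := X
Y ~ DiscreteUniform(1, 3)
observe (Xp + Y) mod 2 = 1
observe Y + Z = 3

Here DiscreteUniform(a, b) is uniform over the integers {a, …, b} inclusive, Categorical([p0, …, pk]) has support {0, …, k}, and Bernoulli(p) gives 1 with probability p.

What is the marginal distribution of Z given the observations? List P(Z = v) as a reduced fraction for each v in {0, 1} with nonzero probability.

P(Z=0) = 5/17, P(Z=1) = 12/17

Enumerate traces; 2 have nonzero weight after conditioning:
  (Z=0, X=1, Y=3) weight 1/36
  (Z=1, X=1, Y=2) weight 1/15
Group by Z:
  weight(Z=0) = 1/36
  weight(Z=1) = 1/15
Total weight = 1/36 + 1/15 = 17/180
P(Z=0 | obs) = 1/36 / 17/180 = 5/17
P(Z=1 | obs) = 1/15 / 17/180 = 12/17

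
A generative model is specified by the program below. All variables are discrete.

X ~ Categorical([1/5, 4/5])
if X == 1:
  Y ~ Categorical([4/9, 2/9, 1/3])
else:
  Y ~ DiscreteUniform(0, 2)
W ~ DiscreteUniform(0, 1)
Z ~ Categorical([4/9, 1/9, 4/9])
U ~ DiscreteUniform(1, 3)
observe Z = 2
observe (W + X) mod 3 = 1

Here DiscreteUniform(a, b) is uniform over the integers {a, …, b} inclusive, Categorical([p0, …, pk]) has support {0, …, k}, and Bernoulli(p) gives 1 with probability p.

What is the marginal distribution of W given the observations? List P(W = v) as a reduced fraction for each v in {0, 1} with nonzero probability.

Enumerate traces; 18 have nonzero weight after conditioning:
  (X=0, Y=0, W=1, Z=2, U=1) weight 2/405
  (X=0, Y=0, W=1, Z=2, U=2) weight 2/405
  (X=0, Y=0, W=1, Z=2, U=3) weight 2/405
  (X=0, Y=1, W=1, Z=2, U=1) weight 2/405
  (X=0, Y=1, W=1, Z=2, U=2) weight 2/405
  (X=0, Y=1, W=1, Z=2, U=3) weight 2/405
  (X=0, Y=2, W=1, Z=2, U=1) weight 2/405
  (X=0, Y=2, W=1, Z=2, U=2) weight 2/405
  (X=1, Y=0, W=0, Z=2, U=1) weight 32/1215
  … 9 more
Group by W:
  weight(W=0) = 8/45
  weight(W=1) = 2/45
Total weight = 8/45 + 2/45 = 2/9
P(W=0 | obs) = 8/45 / 2/9 = 4/5
P(W=1 | obs) = 2/45 / 2/9 = 1/5

P(W=0) = 4/5, P(W=1) = 1/5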